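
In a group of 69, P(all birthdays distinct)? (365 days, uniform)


P(all different) = Π(365-i)/365 for i=0..68
= (365/365)×(364/365)×...×(297/365)
= 0.001036

P ≈ 0.0010 ≈ 0.10%


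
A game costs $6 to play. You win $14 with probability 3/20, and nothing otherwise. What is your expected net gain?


E[gain] = (14-6)×3/20 + (-6)×17/20
= 6/5 - 51/10 = -39/10

Expected net gain = $-39/10 ≈ $-3.90


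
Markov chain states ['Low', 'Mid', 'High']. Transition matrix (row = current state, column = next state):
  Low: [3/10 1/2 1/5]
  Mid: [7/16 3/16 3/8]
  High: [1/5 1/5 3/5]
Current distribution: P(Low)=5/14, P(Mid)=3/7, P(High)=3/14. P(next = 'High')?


P(next=High) = Σᵢ P(now=i)×P(i→High)
= 5/14×1/5 + 3/7×3/8 + 3/14×3/5
= 1/14 + 9/56 + 9/70 = 101/280

P = 101/280 ≈ 0.3607


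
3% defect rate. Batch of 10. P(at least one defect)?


P(all good) = (97/100)^10 = 73742412689492826049/100000000000000000000
P(≥1 defect) = 26257587310507173951/100000000000000000000

P = 26257587310507173951/100000000000000000000 ≈ 26.26%


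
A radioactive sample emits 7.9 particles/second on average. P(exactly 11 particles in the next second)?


Poisson(λ=7.9): P(X=11) = e^(-λ)×λ^k/k!
= e^(-7.9) × 7.9^11 / 11!
≈ 0.0003707435405 × 7479938105.28 / 39916800 ≈ 0.069473

P(X=11) ≈ 0.069473 ≈ 6.95%


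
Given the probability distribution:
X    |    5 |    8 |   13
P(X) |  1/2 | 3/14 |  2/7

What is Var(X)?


E[X] = 111/14
E[X²] = 149/2
Var(X) = E[X²] - (E[X])² = 149/2 - 12321/196 = 2281/196

Var(X) = 2281/196 ≈ 11.6378


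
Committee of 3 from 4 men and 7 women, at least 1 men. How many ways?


Count by #men:
  1M,2W: C(4,1)×C(7,2)=84
  2M,1W: C(4,2)×C(7,1)=42
  3M,0W: C(4,3)×C(7,0)=4
Total = 130

130


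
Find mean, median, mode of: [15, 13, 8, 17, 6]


Sorted: [6, 8, 13, 15, 17]
Mean = 59/5
Median = 13
Freq: {15: 1, 13: 1, 8: 1, 17: 1, 6: 1}
Mode: No mode

Mean=59/5, Median=13, Mode=No mode


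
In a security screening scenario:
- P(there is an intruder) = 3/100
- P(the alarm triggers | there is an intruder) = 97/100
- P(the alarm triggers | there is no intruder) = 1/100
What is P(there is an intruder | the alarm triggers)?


Using Bayes' theorem:
P(A|B) = P(B|A)·P(A) / P(B)

P(the alarm triggers) = 97/100 × 3/100 + 1/100 × 97/100
= 291/10000 + 97/10000 = 97/2500

P(there is an intruder|the alarm triggers) = (291/10000) / (97/2500) = 3/4

P(there is an intruder|the alarm triggers) = 3/4 ≈ 75.00%


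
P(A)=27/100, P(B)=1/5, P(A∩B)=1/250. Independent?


P(A)×P(B) = 27/500
P(A∩B) = 1/250
Not equal → NOT independent

No, not independent


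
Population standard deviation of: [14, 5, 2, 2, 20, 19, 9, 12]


Mean = 83/8
  (14-83/8)²=841/64
  (5-83/8)²=1849/64
  (2-83/8)²=4489/64
  (2-83/8)²=4489/64
  (20-83/8)²=5929/64
  (19-83/8)²=4761/64
  (9-83/8)²=121/64
  (12-83/8)²=169/64
Σ(x-μ)² = 2831/8
σ² = (2831/8)/8 = 2831/64

σ = √(2831/64) ≈ 6.6509


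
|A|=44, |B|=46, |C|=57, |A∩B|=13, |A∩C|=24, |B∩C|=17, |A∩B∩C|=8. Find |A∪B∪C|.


|A∪B∪C| = 44+46+57-13-24-17+8 = 101

|A∪B∪C| = 101


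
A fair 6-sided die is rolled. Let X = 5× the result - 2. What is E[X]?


E[die] = (1+6)/2 = 7/2
E[X] = 5×7/2 - 2 = 31/2

E[X] = 31/2


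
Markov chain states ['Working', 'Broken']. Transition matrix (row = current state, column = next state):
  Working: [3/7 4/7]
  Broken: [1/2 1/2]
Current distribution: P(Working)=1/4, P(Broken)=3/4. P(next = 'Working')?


P(next=Working) = Σᵢ P(now=i)×P(i→Working)
= 1/4×3/7 + 3/4×1/2
= 3/28 + 3/8 = 27/56

P = 27/56 ≈ 0.4821


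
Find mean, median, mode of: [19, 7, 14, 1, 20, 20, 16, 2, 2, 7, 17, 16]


Sorted: [1, 2, 2, 7, 7, 14, 16, 16, 17, 19, 20, 20]
Mean = 141/12 = 47/4
Median = 15
Freq: {19: 1, 7: 2, 14: 1, 1: 1, 20: 2, 16: 2, 2: 2, 17: 1}
Mode: [2, 7, 16, 20]

Mean=47/4, Median=15, Mode=[2, 7, 16, 20]


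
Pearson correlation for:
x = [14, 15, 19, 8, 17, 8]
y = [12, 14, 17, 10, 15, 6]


n=6, Σx=81, Σy=74, Σxy=1084, Σx²=1199, Σy²=990
r = (6×1084 - 81×74)/√((6×1199 - 81²)(6×990 - 74²))
= 510/√(633×464) = 510/√293712 ≈ 510/541.9520 ≈ 0.9410

r ≈ 0.9410


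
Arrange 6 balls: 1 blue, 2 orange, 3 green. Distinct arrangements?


6!/(1!×2!×3!) = 60

60


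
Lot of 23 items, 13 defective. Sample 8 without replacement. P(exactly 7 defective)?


Hypergeometric: C(13,7)×C(10,1)/C(23,8)
= 1716×10/490314 = 260/7429

P(X=7) = 260/7429 ≈ 3.50%


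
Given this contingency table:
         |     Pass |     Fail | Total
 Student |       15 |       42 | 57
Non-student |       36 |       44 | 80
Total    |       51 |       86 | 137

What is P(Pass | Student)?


P(Pass | Student) = 15/(15+42) = 15/57 = 5/19

P(Pass|Student) = 5/19 ≈ 26.32%


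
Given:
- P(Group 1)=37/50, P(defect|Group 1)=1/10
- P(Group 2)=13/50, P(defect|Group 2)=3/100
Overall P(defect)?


P(B) = Σ P(B|Aᵢ)×P(Aᵢ)
  1/10×37/50 = 37/500
  3/100×13/50 = 39/5000
Sum = 409/5000

P(defect) = 409/5000 ≈ 8.18%


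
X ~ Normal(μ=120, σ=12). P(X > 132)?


z = (132-120)/12 = 1.0
P(X > 132) = 1 - P(Z ≤ 1.0) = 1 - 0.8413 = 0.1587

P(X > 132) ≈ 0.1587


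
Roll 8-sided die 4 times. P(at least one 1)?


P(no 1)^4 = (7/8)^4 = 2401/4096
P(≥1) = 1 - 2401/4096 = 1695/4096

P = 1695/4096 ≈ 41.38%


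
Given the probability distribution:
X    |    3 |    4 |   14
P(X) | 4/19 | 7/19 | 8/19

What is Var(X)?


E[X] = 8
E[X²] = 1716/19
Var(X) = E[X²] - (E[X])² = 1716/19 - 64 = 500/19

Var(X) = 500/19 ≈ 26.3158


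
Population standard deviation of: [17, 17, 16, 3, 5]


Mean = 58/5
  (17-58/5)²=729/25
  (17-58/5)²=729/25
  (16-58/5)²=484/25
  (3-58/5)²=1849/25
  (5-58/5)²=1089/25
Σ(x-μ)² = 976/5
σ² = (976/5)/5 = 976/25

σ = √(976/25) ≈ 6.2482


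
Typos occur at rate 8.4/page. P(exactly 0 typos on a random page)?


Poisson(λ=8.4): P(X=0) = e^(-λ)×λ^k/k!
= e^(-8.4) × 8.4^0 / 0!
≈ 0.0002248673242 × 1 / 1 ≈ 0.000225

P(X=0) ≈ 0.000225 ≈ 0.02%


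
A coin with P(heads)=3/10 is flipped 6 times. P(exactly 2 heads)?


Binomial: P(X=2) = C(6,2)×p^2×(1-p)^4
= 15 × 9/100 × 2401/10000 = 64827/200000

P(X=2) = 64827/200000 ≈ 32.41%


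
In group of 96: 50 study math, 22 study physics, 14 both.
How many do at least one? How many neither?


|A∪B| = 50+22-14 = 58
Neither = 96-58 = 38

At least one: 58; Neither: 38


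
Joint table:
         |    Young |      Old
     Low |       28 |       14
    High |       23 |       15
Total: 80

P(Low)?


P(Low) = (28+14)/80 = 42/80 = 21/40

P(Low) = 21/40 ≈ 52.50%


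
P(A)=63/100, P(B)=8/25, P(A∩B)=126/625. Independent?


P(A)×P(B) = 126/625
P(A∩B) = 126/625
Equal ✓ → Independent

Yes, independent


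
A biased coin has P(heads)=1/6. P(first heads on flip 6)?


Geometric: P(X=6) = (1-p)^(k-1)×p = (5/6)^5×1/6 = 3125/46656

P(X=6) = 3125/46656 ≈ 6.70%


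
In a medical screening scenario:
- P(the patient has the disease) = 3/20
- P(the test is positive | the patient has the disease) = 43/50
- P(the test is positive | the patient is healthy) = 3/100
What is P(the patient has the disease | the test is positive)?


Using Bayes' theorem:
P(A|B) = P(B|A)·P(A) / P(B)

P(the test is positive) = 43/50 × 3/20 + 3/100 × 17/20
= 129/1000 + 51/2000 = 309/2000

P(the patient has the disease|the test is positive) = (129/1000) / (309/2000) = 86/103

P(the patient has the disease|the test is positive) = 86/103 ≈ 83.50%


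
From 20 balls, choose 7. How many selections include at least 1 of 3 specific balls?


Complement: C(20,7) - C(17,7) = 77520 - 19448 = 58072

58072


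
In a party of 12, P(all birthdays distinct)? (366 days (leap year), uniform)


P(all different) = Π(366-i)/366 for i=0..11
= (366/366)×(365/366)×...×(355/366)
= 0.833396

P ≈ 0.8334 ≈ 83.34%


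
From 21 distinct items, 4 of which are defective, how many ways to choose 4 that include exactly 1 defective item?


Choose 1 of the 4 defective items and 3 of the other 17 items:
C(4,1)×C(17,3) = 4×680 = 2720

2720


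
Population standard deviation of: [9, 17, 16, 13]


Mean = 55/4
  (9-55/4)²=361/16
  (17-55/4)²=169/16
  (16-55/4)²=81/16
  (13-55/4)²=9/16
Σ(x-μ)² = 155/4
σ² = (155/4)/4 = 155/16

σ = √(155/16) ≈ 3.1125


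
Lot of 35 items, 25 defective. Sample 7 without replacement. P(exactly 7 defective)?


Hypergeometric: C(25,7)×C(10,0)/C(35,7)
= 480700×1/6724520 = 2185/30566

P(X=7) = 2185/30566 ≈ 7.15%


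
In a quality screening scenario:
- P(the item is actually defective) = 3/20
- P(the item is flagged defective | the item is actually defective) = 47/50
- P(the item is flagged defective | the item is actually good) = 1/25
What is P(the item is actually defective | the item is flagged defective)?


Using Bayes' theorem:
P(A|B) = P(B|A)·P(A) / P(B)

P(the item is flagged defective) = 47/50 × 3/20 + 1/25 × 17/20
= 141/1000 + 17/500 = 7/40

P(the item is actually defective|the item is flagged defective) = (141/1000) / (7/40) = 141/175

P(the item is actually defective|the item is flagged defective) = 141/175 ≈ 80.57%


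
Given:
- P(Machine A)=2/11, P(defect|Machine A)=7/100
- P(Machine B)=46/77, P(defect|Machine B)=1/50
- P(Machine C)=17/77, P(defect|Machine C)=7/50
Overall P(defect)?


P(B) = Σ P(B|Aᵢ)×P(Aᵢ)
  7/100×2/11 = 7/550
  1/50×46/77 = 23/1925
  7/50×17/77 = 17/550
Sum = 107/1925

P(defect) = 107/1925 ≈ 5.56%


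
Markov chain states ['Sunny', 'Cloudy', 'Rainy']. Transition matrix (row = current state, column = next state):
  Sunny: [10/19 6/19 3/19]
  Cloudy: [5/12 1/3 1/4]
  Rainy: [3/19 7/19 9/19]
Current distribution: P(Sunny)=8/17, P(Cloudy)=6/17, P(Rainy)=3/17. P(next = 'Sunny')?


P(next=Sunny) = Σᵢ P(now=i)×P(i→Sunny)
= 8/17×10/19 + 6/17×5/12 + 3/17×3/19
= 80/323 + 5/34 + 9/323 = 273/646

P = 273/646 ≈ 0.4226


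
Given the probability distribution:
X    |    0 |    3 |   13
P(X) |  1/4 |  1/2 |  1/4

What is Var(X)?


E[X] = 19/4
E[X²] = 187/4
Var(X) = E[X²] - (E[X])² = 187/4 - 361/16 = 387/16

Var(X) = 387/16 ≈ 24.1875


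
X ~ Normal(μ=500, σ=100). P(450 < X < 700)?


z₁=(450-500)/100=-0.5, z₂=(700-500)/100=2.0
P = Φ(2.0) - Φ(-0.5) = 0.977250 - 0.308538 = 0.668712 ≈ 0.6687

P(450 < X < 700) ≈ 0.6687


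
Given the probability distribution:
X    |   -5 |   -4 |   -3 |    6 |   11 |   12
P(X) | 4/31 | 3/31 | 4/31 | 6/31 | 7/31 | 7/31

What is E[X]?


E[X] = Σ x·P(X=x)
= (-5)×(4/31) + (-4)×(3/31) + (-3)×(4/31) + (6)×(6/31) + (11)×(7/31) + (12)×(7/31)
= 153/31

E[X] = 153/31


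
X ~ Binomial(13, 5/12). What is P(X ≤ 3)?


P(X ≤ 3) = Σ P(X=i) for i=0..3
P(X=0) = 96889010407/106993205379072
P(X=1) = 899683668065/106993205379072
P(X=2) = 642631191475/17832200896512
P(X=3) = 5049245075875/53496602689536
Sum = 233607030923/1671768834048

P(X ≤ 3) = 233607030923/1671768834048 ≈ 13.97%


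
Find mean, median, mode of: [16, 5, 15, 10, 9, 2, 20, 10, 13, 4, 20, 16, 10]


Sorted: [2, 4, 5, 9, 10, 10, 10, 13, 15, 16, 16, 20, 20]
Mean = 150/13
Median = 10
Freq: {16: 2, 5: 1, 15: 1, 10: 3, 9: 1, 2: 1, 20: 2, 13: 1, 4: 1}
Mode: [10]

Mean=150/13, Median=10, Mode=10


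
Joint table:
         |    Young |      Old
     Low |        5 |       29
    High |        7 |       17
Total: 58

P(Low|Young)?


P(Low|Young) = 5/(5+7) = 5/12

P = 5/12 ≈ 41.67%


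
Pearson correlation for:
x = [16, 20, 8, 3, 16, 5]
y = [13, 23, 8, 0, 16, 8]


n=6, Σx=68, Σy=68, Σxy=1028, Σx²=1010, Σy²=1082
r = (6×1028 - 68×68)/√((6×1010 - 68²)(6×1082 - 68²))
= 1544/√(1436×1868) = 1544/√2682448 ≈ 1544/1637.8181 ≈ 0.9427

r ≈ 0.9427


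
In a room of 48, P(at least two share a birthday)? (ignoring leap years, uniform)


P(all different) = Π(365-i)/365 for i=0..47
= 0.039402
P(match) = 1 - 0.039402 = 0.960598

P ≈ 0.9606 ≈ 96.06%


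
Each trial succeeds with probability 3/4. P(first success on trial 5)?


Geometric: P(X=5) = (1-p)^(k-1)×p = (1/4)^4×3/4 = 3/1024

P(X=5) = 3/1024 ≈ 0.29%


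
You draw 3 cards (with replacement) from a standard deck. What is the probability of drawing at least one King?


P(not a King) = 48/52 = 12/13
P(none in 3 draws) = (12/13)^3 = 1728/2197
P(≥1 King) = 1 - 1728/2197 = 469/2197

P = 469/2197 ≈ 21.35%


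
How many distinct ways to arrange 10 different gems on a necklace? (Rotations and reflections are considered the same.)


Free circular arrangements: rotations and reflections both identified.
(n-1)!/2 = 9!/2 = 362880/2 = 181440

181440


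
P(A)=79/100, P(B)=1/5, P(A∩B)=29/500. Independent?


P(A)×P(B) = 79/500
P(A∩B) = 29/500
Not equal → NOT independent

No, not independent


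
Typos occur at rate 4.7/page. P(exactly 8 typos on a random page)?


Poisson(λ=4.7): P(X=8) = e^(-λ)×λ^k/k!
= e^(-4.7) × 4.7^8 / 8!
≈ 0.009095277102 × 238112.866618 / 40320 ≈ 0.053713

P(X=8) ≈ 0.053713 ≈ 5.37%


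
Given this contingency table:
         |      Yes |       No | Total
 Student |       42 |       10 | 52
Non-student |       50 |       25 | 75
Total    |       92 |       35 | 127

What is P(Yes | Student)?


P(Yes | Student) = 42/(42+10) = 42/52 = 21/26

P(Yes|Student) = 21/26 ≈ 80.77%


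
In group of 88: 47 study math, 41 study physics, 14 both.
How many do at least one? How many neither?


|A∪B| = 47+41-14 = 74
Neither = 88-74 = 14

At least one: 74; Neither: 14


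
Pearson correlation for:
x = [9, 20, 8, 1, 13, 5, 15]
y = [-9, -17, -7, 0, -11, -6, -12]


n=7, Σx=71, Σy=-62, Σxy=-830, Σx²=965, Σy²=720
r = (7×(-830) - 71×(-62))/√((7×965 - 71²)(7×720 - (-62)²))
= -1408/√(1714×1196) = -1408/√2049944 ≈ -1408/1431.7626 ≈ -0.9834

r ≈ -0.9834


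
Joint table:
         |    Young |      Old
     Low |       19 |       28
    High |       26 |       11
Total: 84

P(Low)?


P(Low) = (19+28)/84 = 47/84

P(Low) = 47/84 ≈ 55.95%


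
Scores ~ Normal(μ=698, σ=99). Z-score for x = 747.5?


z = (x - μ)/σ = (747.5 - 698)/99 = 0.5

z = 0.5


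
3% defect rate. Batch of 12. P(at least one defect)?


P(all good) = (97/100)^12 = 693842360995438000295041/1000000000000000000000000
P(≥1 defect) = 306157639004561999704959/1000000000000000000000000

P = 306157639004561999704959/1000000000000000000000000 ≈ 30.62%


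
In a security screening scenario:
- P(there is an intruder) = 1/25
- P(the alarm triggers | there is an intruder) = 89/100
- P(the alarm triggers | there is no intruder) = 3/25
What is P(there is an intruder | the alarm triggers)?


Using Bayes' theorem:
P(A|B) = P(B|A)·P(A) / P(B)

P(the alarm triggers) = 89/100 × 1/25 + 3/25 × 24/25
= 89/2500 + 72/625 = 377/2500

P(there is an intruder|the alarm triggers) = (89/2500) / (377/2500) = 89/377

P(there is an intruder|the alarm triggers) = 89/377 ≈ 23.61%


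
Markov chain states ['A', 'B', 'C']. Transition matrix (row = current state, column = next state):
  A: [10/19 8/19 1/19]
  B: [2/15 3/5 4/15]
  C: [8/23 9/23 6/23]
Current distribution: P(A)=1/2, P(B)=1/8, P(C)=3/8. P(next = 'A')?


P(next=A) = Σᵢ P(now=i)×P(i→A)
= 1/2×10/19 + 1/8×2/15 + 3/8×8/23
= 5/19 + 1/60 + 3/23 = 10757/26220

P = 10757/26220 ≈ 0.4103


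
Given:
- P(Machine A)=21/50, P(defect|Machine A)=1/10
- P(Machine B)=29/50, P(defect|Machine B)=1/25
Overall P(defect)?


P(B) = Σ P(B|Aᵢ)×P(Aᵢ)
  1/10×21/50 = 21/500
  1/25×29/50 = 29/1250
Sum = 163/2500

P(defect) = 163/2500 ≈ 6.52%


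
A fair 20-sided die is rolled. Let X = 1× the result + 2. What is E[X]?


E[die] = (1+20)/2 = 21/2
E[X] = 1×21/2 + 2 = 25/2

E[X] = 25/2


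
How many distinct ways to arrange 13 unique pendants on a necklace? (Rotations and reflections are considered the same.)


Free circular arrangements: rotations and reflections both identified.
(n-1)!/2 = 12!/2 = 479001600/2 = 239500800

239500800


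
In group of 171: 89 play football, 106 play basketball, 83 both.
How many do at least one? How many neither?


|A∪B| = 89+106-83 = 112
Neither = 171-112 = 59

At least one: 112; Neither: 59


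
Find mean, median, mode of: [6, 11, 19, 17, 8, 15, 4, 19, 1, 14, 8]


Sorted: [1, 4, 6, 8, 8, 11, 14, 15, 17, 19, 19]
Mean = 122/11
Median = 11
Freq: {6: 1, 11: 1, 19: 2, 17: 1, 8: 2, 15: 1, 4: 1, 1: 1, 14: 1}
Mode: [8, 19]

Mean=122/11, Median=11, Mode=[8, 19]


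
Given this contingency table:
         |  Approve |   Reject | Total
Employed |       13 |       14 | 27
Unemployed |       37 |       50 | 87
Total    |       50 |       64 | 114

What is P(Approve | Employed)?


P(Approve | Employed) = 13/(13+14) = 13/27

P(Approve|Employed) = 13/27 ≈ 48.15%


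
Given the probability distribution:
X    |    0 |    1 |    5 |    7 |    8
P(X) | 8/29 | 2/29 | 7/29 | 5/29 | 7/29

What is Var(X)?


E[X] = 128/29
E[X²] = 30
Var(X) = E[X²] - (E[X])² = 30 - 16384/841 = 8846/841

Var(X) = 8846/841 ≈ 10.5184


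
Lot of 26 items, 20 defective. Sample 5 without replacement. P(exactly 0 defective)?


Hypergeometric: C(20,0)×C(6,5)/C(26,5)
= 1×6/65780 = 3/32890

P(X=0) = 3/32890 ≈ 0.01%


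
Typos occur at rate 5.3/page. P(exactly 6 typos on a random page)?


Poisson(λ=5.3): P(X=6) = e^(-λ)×λ^k/k!
= e^(-5.3) × 5.3^6 / 6!
≈ 0.004991593907 × 22164.361129 / 720 ≈ 0.153660

P(X=6) ≈ 0.153660 ≈ 15.37%


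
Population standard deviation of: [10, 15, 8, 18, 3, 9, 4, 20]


Mean = 87/8
  (10-87/8)²=49/64
  (15-87/8)²=1089/64
  (8-87/8)²=529/64
  (18-87/8)²=3249/64
  (3-87/8)²=3969/64
  (9-87/8)²=225/64
  (4-87/8)²=3025/64
  (20-87/8)²=5329/64
Σ(x-μ)² = 2183/8
σ² = (2183/8)/8 = 2183/64

σ = √(2183/64) ≈ 5.8403


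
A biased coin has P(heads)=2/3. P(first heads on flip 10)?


Geometric: P(X=10) = (1-p)^(k-1)×p = (1/3)^9×2/3 = 2/59049

P(X=10) = 2/59049 ≈ 0.00%


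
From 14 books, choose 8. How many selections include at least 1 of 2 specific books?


Complement: C(14,8) - C(12,8) = 3003 - 495 = 2508

2508


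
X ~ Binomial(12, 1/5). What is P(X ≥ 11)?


P(X ≥ 11) = Σ P(X=i) for i=11..12
P(X=11) = 48/244140625
P(X=12) = 1/244140625
Sum = 49/244140625

P(X ≥ 11) = 49/244140625 ≈ 0.00%


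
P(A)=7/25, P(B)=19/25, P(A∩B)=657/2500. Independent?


P(A)×P(B) = 133/625
P(A∩B) = 657/2500
Not equal → NOT independent

No, not independent


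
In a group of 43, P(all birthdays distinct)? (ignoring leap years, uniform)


P(all different) = Π(365-i)/365 for i=0..42
= (365/365)×(364/365)×...×(323/365)
= 0.076077

P ≈ 0.0761 ≈ 7.61%


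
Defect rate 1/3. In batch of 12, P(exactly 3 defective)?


Binomial: P(X=3) = C(12,3)×p^3×(1-p)^9
= 220 × 1/27 × 512/19683 = 112640/531441

P(X=3) = 112640/531441 ≈ 21.20%


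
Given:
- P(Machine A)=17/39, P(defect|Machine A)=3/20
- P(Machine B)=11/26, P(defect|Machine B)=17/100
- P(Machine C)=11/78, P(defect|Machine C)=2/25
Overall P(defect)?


P(B) = Σ P(B|Aᵢ)×P(Aᵢ)
  3/20×17/39 = 17/260
  17/100×11/26 = 187/2600
  2/25×11/78 = 11/975
Sum = 1159/7800

P(defect) = 1159/7800 ≈ 14.86%


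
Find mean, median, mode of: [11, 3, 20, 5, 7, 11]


Sorted: [3, 5, 7, 11, 11, 20]
Mean = 57/6 = 19/2
Median = 9
Freq: {11: 2, 3: 1, 20: 1, 5: 1, 7: 1}
Mode: [11]

Mean=19/2, Median=9, Mode=11


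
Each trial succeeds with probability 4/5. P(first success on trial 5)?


Geometric: P(X=5) = (1-p)^(k-1)×p = (1/5)^4×4/5 = 4/3125

P(X=5) = 4/3125 ≈ 0.13%


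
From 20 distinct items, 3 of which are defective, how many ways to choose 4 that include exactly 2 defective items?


Choose 2 of the 3 defective items and 2 of the other 17 items:
C(3,2)×C(17,2) = 3×136 = 408

408


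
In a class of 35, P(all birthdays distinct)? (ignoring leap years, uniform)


P(all different) = Π(365-i)/365 for i=0..34
= (365/365)×(364/365)×...×(331/365)
= 0.185617

P ≈ 0.1856 ≈ 18.56%


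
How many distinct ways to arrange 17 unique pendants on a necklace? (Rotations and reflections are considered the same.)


Free circular arrangements: rotations and reflections both identified.
(n-1)!/2 = 16!/2 = 20922789888000/2 = 10461394944000

10461394944000


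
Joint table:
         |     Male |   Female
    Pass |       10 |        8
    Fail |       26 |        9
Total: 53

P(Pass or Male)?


P(Pass∨Male) = P(Pass) + P(Male) - P(Pass∧Male)
= (18 + 36 - 10)/53 = 44/53

P = 44/53 ≈ 83.02%


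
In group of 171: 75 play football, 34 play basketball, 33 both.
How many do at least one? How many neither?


|A∪B| = 75+34-33 = 76
Neither = 171-76 = 95

At least one: 76; Neither: 95


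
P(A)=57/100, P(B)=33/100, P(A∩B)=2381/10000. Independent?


P(A)×P(B) = 1881/10000
P(A∩B) = 2381/10000
Not equal → NOT independent

No, not independent


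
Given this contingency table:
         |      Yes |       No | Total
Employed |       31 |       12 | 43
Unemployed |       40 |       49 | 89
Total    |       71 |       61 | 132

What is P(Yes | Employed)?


P(Yes | Employed) = 31/(31+12) = 31/43

P(Yes|Employed) = 31/43 ≈ 72.09%


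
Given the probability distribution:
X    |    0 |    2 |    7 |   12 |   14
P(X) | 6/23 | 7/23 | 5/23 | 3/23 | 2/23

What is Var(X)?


E[X] = 113/23
E[X²] = 1097/23
Var(X) = E[X²] - (E[X])² = 1097/23 - 12769/529 = 12462/529

Var(X) = 12462/529 ≈ 23.5577


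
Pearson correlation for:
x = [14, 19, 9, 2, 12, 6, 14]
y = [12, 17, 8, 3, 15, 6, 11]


n=7, Σx=76, Σy=72, Σxy=939, Σx²=1018, Σy²=888
r = (7×939 - 76×72)/√((7×1018 - 76²)(7×888 - 72²))
= 1101/√(1350×1032) = 1101/√1393200 ≈ 1101/1180.3389 ≈ 0.9328

r ≈ 0.9328


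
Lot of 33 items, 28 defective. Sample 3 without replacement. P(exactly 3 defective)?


Hypergeometric: C(28,3)×C(5,0)/C(33,3)
= 3276×1/5456 = 819/1364

P(X=3) = 819/1364 ≈ 60.04%


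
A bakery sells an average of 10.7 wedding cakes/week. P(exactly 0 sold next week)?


Poisson(λ=10.7): P(X=0) = e^(-λ)×λ^k/k!
= e^(-10.7) × 10.7^0 / 0!
≈ 2.254493791e-05 × 1 / 1 ≈ 0.000023

P(X=0) ≈ 0.000023 ≈ 0.00%


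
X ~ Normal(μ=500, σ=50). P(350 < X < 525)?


z₁=(350-500)/50=-3.0, z₂=(525-500)/50=0.5
P = Φ(0.5) - Φ(-3.0) = 0.691462 - 0.001350 = 0.690112 ≈ 0.6901

P(350 < X < 525) ≈ 0.6901


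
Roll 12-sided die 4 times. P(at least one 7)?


P(no 7)^4 = (11/12)^4 = 14641/20736
P(≥1) = 1 - 14641/20736 = 6095/20736

P = 6095/20736 ≈ 29.39%


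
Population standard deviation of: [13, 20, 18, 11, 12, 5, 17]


Mean = 96/7
  (13-96/7)²=25/49
  (20-96/7)²=1936/49
  (18-96/7)²=900/49
  (11-96/7)²=361/49
  (12-96/7)²=144/49
  (5-96/7)²=3721/49
  (17-96/7)²=529/49
Σ(x-μ)² = 1088/7
σ² = (1088/7)/7 = 1088/49

σ = √(1088/49) ≈ 4.7121


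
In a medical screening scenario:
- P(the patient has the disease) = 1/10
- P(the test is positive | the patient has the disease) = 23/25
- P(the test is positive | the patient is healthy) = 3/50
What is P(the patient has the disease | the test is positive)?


Using Bayes' theorem:
P(A|B) = P(B|A)·P(A) / P(B)

P(the test is positive) = 23/25 × 1/10 + 3/50 × 9/10
= 23/250 + 27/500 = 73/500

P(the patient has the disease|the test is positive) = (23/250) / (73/500) = 46/73

P(the patient has the disease|the test is positive) = 46/73 ≈ 63.01%


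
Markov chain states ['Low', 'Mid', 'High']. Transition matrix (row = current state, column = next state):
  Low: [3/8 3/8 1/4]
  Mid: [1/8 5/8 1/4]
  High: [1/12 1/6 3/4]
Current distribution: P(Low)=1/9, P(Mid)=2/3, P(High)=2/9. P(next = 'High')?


P(next=High) = Σᵢ P(now=i)×P(i→High)
= 1/9×1/4 + 2/3×1/4 + 2/9×3/4
= 1/36 + 1/6 + 1/6 = 13/36

P = 13/36 ≈ 0.3611


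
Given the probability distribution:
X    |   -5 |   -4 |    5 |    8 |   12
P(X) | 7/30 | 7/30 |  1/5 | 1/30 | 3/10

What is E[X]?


E[X] = Σ x·P(X=x)
= (-5)×(7/30) + (-4)×(7/30) + (5)×(1/5) + (8)×(1/30) + (12)×(3/10)
= 83/30

E[X] = 83/30


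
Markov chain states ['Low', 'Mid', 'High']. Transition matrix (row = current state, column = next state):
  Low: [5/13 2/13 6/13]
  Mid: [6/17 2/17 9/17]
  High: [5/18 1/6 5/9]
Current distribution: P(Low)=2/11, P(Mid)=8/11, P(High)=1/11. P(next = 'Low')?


P(next=Low) = Σᵢ P(now=i)×P(i→Low)
= 2/11×5/13 + 8/11×6/17 + 1/11×5/18
= 10/143 + 48/187 + 5/198 = 15397/43758

P = 15397/43758 ≈ 0.3519


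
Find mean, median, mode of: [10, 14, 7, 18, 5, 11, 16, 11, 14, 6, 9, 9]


Sorted: [5, 6, 7, 9, 9, 10, 11, 11, 14, 14, 16, 18]
Mean = 130/12 = 65/6
Median = 21/2
Freq: {10: 1, 14: 2, 7: 1, 18: 1, 5: 1, 11: 2, 16: 1, 6: 1, 9: 2}
Mode: [9, 11, 14]

Mean=65/6, Median=21/2, Mode=[9, 11, 14]


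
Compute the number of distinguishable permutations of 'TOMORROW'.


Letters: 8, freq: {'T': 1, 'O': 3, 'M': 1, 'R': 2, 'W': 1}
8!/(1!×3!×1!×2!×1!) = 40320/12 = 3360

3360


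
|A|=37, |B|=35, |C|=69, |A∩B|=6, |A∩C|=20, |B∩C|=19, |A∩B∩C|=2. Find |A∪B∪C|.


|A∪B∪C| = 37+35+69-6-20-19+2 = 98

|A∪B∪C| = 98


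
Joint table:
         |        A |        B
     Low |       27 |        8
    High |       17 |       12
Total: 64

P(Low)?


P(Low) = (27+8)/64 = 35/64

P(Low) = 35/64 ≈ 54.69%


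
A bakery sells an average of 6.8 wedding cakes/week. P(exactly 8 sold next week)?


Poisson(λ=6.8): P(X=8) = e^(-λ)×λ^k/k!
= e^(-6.8) × 6.8^8 / 8!
≈ 0.001113775148 × 4571632.39653 / 40320 ≈ 0.126284

P(X=8) ≈ 0.126284 ≈ 12.63%


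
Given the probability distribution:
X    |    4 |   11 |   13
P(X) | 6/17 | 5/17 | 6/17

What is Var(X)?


E[X] = 157/17
E[X²] = 1715/17
Var(X) = E[X²] - (E[X])² = 1715/17 - 24649/289 = 4506/289

Var(X) = 4506/289 ≈ 15.5917


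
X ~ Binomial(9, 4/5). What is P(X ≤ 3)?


P(X ≤ 3) = Σ P(X=i) for i=0..3
P(X=0) = 1/1953125
P(X=1) = 36/1953125
P(X=2) = 576/1953125
P(X=3) = 5376/1953125
Sum = 5989/1953125

P(X ≤ 3) = 5989/1953125 ≈ 0.31%


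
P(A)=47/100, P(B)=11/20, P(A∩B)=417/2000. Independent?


P(A)×P(B) = 517/2000
P(A∩B) = 417/2000
Not equal → NOT independent

No, not independent


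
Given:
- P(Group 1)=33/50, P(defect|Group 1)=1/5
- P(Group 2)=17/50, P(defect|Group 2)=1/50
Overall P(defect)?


P(B) = Σ P(B|Aᵢ)×P(Aᵢ)
  1/5×33/50 = 33/250
  1/50×17/50 = 17/2500
Sum = 347/2500

P(defect) = 347/2500 ≈ 13.88%


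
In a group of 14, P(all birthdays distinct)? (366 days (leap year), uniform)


P(all different) = Π(366-i)/366 for i=0..13
= (366/366)×(365/366)×...×(353/366)
= 0.777440

P ≈ 0.7774 ≈ 77.74%


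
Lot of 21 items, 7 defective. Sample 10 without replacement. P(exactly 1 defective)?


Hypergeometric: C(7,1)×C(14,9)/C(21,10)
= 7×2002/352716 = 77/1938

P(X=1) = 77/1938 ≈ 3.97%


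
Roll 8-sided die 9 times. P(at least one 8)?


P(no 8)^9 = (7/8)^9 = 40353607/134217728
P(≥1) = 1 - 40353607/134217728 = 93864121/134217728

P = 93864121/134217728 ≈ 69.93%


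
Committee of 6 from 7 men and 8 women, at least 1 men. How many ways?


Count by #men:
  1M,5W: C(7,1)×C(8,5)=392
  2M,4W: C(7,2)×C(8,4)=1470
  3M,3W: C(7,3)×C(8,3)=1960
  4M,2W: C(7,4)×C(8,2)=980
  5M,1W: C(7,5)×C(8,1)=168
  6M,0W: C(7,6)×C(8,0)=7
Total = 4977

4977


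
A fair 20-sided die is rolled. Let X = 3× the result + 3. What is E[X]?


E[die] = (1+20)/2 = 21/2
E[X] = 3×21/2 + 3 = 69/2

E[X] = 69/2


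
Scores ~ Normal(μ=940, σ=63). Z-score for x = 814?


z = (x - μ)/σ = (814 - 940)/63 = -2.0

z = -2.0


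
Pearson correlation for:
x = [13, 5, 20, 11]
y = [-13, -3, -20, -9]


n=4, Σx=49, Σy=-45, Σxy=-683, Σx²=715, Σy²=659
r = (4×(-683) - 49×(-45))/√((4×715 - 49²)(4×659 - (-45)²))
= -527/√(459×611) = -527/√280449 ≈ -527/529.5744 ≈ -0.9951

r ≈ -0.9951


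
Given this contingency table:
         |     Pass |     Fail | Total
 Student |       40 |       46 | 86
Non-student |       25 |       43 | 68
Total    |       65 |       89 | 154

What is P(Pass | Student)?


P(Pass | Student) = 40/(40+46) = 40/86 = 20/43

P(Pass|Student) = 20/43 ≈ 46.51%


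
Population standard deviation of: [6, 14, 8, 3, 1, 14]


Mean = 46/6 = 23/3
  (6-23/3)²=25/9
  (14-23/3)²=361/9
  (8-23/3)²=1/9
  (3-23/3)²=196/9
  (1-23/3)²=400/9
  (14-23/3)²=361/9
Σ(x-μ)² = 448/3
σ² = (448/3)/6 = 224/9

σ = √(224/9) ≈ 4.9889


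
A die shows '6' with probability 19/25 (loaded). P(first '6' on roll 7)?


Geometric: P(X=7) = (1-p)^(k-1)×p = (6/25)^6×19/25 = 886464/6103515625

P(X=7) = 886464/6103515625 ≈ 0.01%


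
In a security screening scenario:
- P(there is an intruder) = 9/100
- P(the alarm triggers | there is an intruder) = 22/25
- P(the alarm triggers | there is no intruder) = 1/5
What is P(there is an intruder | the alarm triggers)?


Using Bayes' theorem:
P(A|B) = P(B|A)·P(A) / P(B)

P(the alarm triggers) = 22/25 × 9/100 + 1/5 × 91/100
= 99/1250 + 91/500 = 653/2500

P(there is an intruder|the alarm triggers) = (99/1250) / (653/2500) = 198/653

P(there is an intruder|the alarm triggers) = 198/653 ≈ 30.32%


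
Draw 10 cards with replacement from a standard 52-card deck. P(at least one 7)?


P(not a 7) = 48/52 = 12/13
P(none in 10 draws) = (12/13)^10 = 61917364224/137858491849
P(≥1 7) = 1 - 61917364224/137858491849 = 75941127625/137858491849

P = 75941127625/137858491849 ≈ 55.09%


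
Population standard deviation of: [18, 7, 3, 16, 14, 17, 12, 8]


Mean = 95/8
  (18-95/8)²=2401/64
  (7-95/8)²=1521/64
  (3-95/8)²=5041/64
  (16-95/8)²=1089/64
  (14-95/8)²=289/64
  (17-95/8)²=1681/64
  (12-95/8)²=1/64
  (8-95/8)²=961/64
Σ(x-μ)² = 1623/8
σ² = (1623/8)/8 = 1623/64

σ = √(1623/64) ≈ 5.0358


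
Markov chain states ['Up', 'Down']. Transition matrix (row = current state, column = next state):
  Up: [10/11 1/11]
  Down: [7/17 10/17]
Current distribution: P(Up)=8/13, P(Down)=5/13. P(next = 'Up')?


P(next=Up) = Σᵢ P(now=i)×P(i→Up)
= 8/13×10/11 + 5/13×7/17
= 80/143 + 35/221 = 1745/2431

P = 1745/2431 ≈ 0.7178


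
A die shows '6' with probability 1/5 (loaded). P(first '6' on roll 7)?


Geometric: P(X=7) = (1-p)^(k-1)×p = (4/5)^6×1/5 = 4096/78125

P(X=7) = 4096/78125 ≈ 5.24%


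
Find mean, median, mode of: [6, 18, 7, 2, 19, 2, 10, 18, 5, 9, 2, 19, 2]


Sorted: [2, 2, 2, 2, 5, 6, 7, 9, 10, 18, 18, 19, 19]
Mean = 119/13
Median = 7
Freq: {6: 1, 18: 2, 7: 1, 2: 4, 19: 2, 10: 1, 5: 1, 9: 1}
Mode: [2]

Mean=119/13, Median=7, Mode=2


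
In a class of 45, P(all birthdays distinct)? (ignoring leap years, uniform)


P(all different) = Π(365-i)/365 for i=0..44
= (365/365)×(364/365)×...×(321/365)
= 0.059024

P ≈ 0.0590 ≈ 5.90%


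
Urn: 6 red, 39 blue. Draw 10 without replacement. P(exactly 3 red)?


Hypergeometric: C(6,3)×C(39,7)/C(45,10)
= 20×15380937/3190187286 = 170/1763

P(X=3) = 170/1763 ≈ 9.64%


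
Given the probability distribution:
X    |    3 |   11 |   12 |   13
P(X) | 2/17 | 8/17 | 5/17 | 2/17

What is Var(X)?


E[X] = 180/17
E[X²] = 2044/17
Var(X) = E[X²] - (E[X])² = 2044/17 - 32400/289 = 2348/289

Var(X) = 2348/289 ≈ 8.1246


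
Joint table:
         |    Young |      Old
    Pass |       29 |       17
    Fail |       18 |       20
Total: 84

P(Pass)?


P(Pass) = (29+17)/84 = 46/84 = 23/42

P(Pass) = 23/42 ≈ 54.76%


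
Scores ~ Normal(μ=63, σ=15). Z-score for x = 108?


z = (x - μ)/σ = (108 - 63)/15 = 3.0

z = 3.0


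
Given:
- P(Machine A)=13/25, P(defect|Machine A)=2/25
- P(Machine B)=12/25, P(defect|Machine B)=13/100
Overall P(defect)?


P(B) = Σ P(B|Aᵢ)×P(Aᵢ)
  2/25×13/25 = 26/625
  13/100×12/25 = 39/625
Sum = 13/125

P(defect) = 13/125 ≈ 10.40%


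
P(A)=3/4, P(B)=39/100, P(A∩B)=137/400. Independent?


P(A)×P(B) = 117/400
P(A∩B) = 137/400
Not equal → NOT independent

No, not independent


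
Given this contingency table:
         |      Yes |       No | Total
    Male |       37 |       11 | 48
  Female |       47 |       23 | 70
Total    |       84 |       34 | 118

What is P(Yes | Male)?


P(Yes | Male) = 37/(37+11) = 37/48

P(Yes|Male) = 37/48 ≈ 77.08%


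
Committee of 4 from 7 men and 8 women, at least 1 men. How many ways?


Count by #men:
  1M,3W: C(7,1)×C(8,3)=392
  2M,2W: C(7,2)×C(8,2)=588
  3M,1W: C(7,3)×C(8,1)=280
  4M,0W: C(7,4)×C(8,0)=35
Total = 1295

1295


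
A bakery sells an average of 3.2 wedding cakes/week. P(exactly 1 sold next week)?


Poisson(λ=3.2): P(X=1) = e^(-λ)×λ^k/k!
= e^(-3.2) × 3.2^1 / 1!
≈ 0.04076220398 × 3.2 / 1 ≈ 0.130439

P(X=1) ≈ 0.130439 ≈ 13.04%


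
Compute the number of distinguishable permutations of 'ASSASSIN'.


Letters: 8, freq: {'A': 2, 'S': 4, 'I': 1, 'N': 1}
8!/(2!×4!×1!×1!) = 40320/48 = 840

840


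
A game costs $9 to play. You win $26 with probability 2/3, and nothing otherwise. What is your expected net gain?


E[gain] = (26-9)×2/3 + (-9)×1/3
= 34/3 - 3 = 25/3

Expected net gain = $25/3 ≈ $8.33


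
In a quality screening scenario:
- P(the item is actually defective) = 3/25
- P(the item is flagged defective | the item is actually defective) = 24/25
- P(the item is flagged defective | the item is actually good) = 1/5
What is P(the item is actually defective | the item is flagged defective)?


Using Bayes' theorem:
P(A|B) = P(B|A)·P(A) / P(B)

P(the item is flagged defective) = 24/25 × 3/25 + 1/5 × 22/25
= 72/625 + 22/125 = 182/625

P(the item is actually defective|the item is flagged defective) = (72/625) / (182/625) = 36/91

P(the item is actually defective|the item is flagged defective) = 36/91 ≈ 39.56%


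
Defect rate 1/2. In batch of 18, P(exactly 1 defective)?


Binomial: P(X=1) = C(18,1)×p^1×(1-p)^17
= 18 × 1/2 × 1/131072 = 9/131072

P(X=1) = 9/131072 ≈ 0.01%


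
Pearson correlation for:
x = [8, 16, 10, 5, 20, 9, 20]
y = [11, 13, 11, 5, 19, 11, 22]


n=7, Σx=88, Σy=92, Σxy=1350, Σx²=1326, Σy²=1402
r = (7×1350 - 88×92)/√((7×1326 - 88²)(7×1402 - 92²))
= 1354/√(1538×1350) = 1354/√2076300 ≈ 1354/1440.9372 ≈ 0.9397

r ≈ 0.9397


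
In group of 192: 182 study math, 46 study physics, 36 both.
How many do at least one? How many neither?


|A∪B| = 182+46-36 = 192
Neither = 192-192 = 0

At least one: 192; Neither: 0


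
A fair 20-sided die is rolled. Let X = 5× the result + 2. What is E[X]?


E[die] = (1+20)/2 = 21/2
E[X] = 5×21/2 + 2 = 109/2

E[X] = 109/2


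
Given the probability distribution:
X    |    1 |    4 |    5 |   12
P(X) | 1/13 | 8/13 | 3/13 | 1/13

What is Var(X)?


E[X] = 60/13
E[X²] = 348/13
Var(X) = E[X²] - (E[X])² = 348/13 - 3600/169 = 924/169

Var(X) = 924/169 ≈ 5.4675


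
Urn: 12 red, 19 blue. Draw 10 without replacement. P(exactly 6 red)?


Hypergeometric: C(12,6)×C(19,4)/C(31,10)
= 924×3876/44352165 = 108528/1344005

P(X=6) = 108528/1344005 ≈ 8.07%


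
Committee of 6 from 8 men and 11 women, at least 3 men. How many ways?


Count by #men:
  3M,3W: C(8,3)×C(11,3)=9240
  4M,2W: C(8,4)×C(11,2)=3850
  5M,1W: C(8,5)×C(11,1)=616
  6M,0W: C(8,6)×C(11,0)=28
Total = 13734

13734


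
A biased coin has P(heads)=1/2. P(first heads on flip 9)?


Geometric: P(X=9) = (1-p)^(k-1)×p = (1/2)^8×1/2 = 1/512

P(X=9) = 1/512 ≈ 0.20%


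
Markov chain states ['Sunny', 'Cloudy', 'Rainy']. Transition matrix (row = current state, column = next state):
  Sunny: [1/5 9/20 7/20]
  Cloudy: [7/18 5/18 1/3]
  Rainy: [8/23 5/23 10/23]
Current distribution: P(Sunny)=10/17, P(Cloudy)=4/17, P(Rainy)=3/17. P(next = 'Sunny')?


P(next=Sunny) = Σᵢ P(now=i)×P(i→Sunny)
= 10/17×1/5 + 4/17×7/18 + 3/17×8/23
= 2/17 + 14/153 + 24/391 = 56/207

P = 56/207 ≈ 0.2705


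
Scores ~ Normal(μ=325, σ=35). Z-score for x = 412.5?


z = (x - μ)/σ = (412.5 - 325)/35 = 2.5

z = 2.5


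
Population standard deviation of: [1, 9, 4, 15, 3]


Mean = 32/5
  (1-32/5)²=729/25
  (9-32/5)²=169/25
  (4-32/5)²=144/25
  (15-32/5)²=1849/25
  (3-32/5)²=289/25
Σ(x-μ)² = 636/5
σ² = (636/5)/5 = 636/25

σ = √(636/25) ≈ 5.0438


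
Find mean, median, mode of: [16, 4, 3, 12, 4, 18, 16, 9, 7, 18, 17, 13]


Sorted: [3, 4, 4, 7, 9, 12, 13, 16, 16, 17, 18, 18]
Mean = 137/12
Median = 25/2
Freq: {16: 2, 4: 2, 3: 1, 12: 1, 18: 2, 9: 1, 7: 1, 17: 1, 13: 1}
Mode: [4, 16, 18]

Mean=137/12, Median=25/2, Mode=[4, 16, 18]


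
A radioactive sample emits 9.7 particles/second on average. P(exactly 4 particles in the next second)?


Poisson(λ=9.7): P(X=4) = e^(-λ)×λ^k/k!
= e^(-9.7) × 9.7^4 / 4!
≈ 6.128349505e-05 × 8852.9281 / 24 ≈ 0.022606

P(X=4) ≈ 0.022606 ≈ 2.26%


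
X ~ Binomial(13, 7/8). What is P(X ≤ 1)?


P(X ≤ 1) = Σ P(X=i) for i=0..1
P(X=0) = 1/549755813888
P(X=1) = 91/549755813888
Sum = 23/137438953472

P(X ≤ 1) = 23/137438953472 ≈ 0.00%


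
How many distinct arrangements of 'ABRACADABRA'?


Letters: 11, freq: {'A': 5, 'B': 2, 'R': 2, 'C': 1, 'D': 1}
11!/(5!×2!×2!×1!×1!) = 39916800/480 = 83160

83160


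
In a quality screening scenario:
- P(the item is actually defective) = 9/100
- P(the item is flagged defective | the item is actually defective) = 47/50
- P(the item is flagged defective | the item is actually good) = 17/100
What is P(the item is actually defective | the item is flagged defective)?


Using Bayes' theorem:
P(A|B) = P(B|A)·P(A) / P(B)

P(the item is flagged defective) = 47/50 × 9/100 + 17/100 × 91/100
= 423/5000 + 1547/10000 = 2393/10000

P(the item is actually defective|the item is flagged defective) = (423/5000) / (2393/10000) = 846/2393

P(the item is actually defective|the item is flagged defective) = 846/2393 ≈ 35.35%


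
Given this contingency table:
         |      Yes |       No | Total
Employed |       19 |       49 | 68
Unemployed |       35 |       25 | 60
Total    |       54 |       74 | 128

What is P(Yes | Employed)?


P(Yes | Employed) = 19/(19+49) = 19/68

P(Yes|Employed) = 19/68 ≈ 27.94%


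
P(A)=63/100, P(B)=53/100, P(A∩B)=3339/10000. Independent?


P(A)×P(B) = 3339/10000
P(A∩B) = 3339/10000
Equal ✓ → Independent

Yes, independent


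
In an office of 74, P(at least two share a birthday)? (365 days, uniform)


P(all different) = Π(365-i)/365 for i=0..73
= 0.000351
P(match) = 1 - 0.000351 = 0.999649

P ≈ 0.9996 ≈ 99.96%


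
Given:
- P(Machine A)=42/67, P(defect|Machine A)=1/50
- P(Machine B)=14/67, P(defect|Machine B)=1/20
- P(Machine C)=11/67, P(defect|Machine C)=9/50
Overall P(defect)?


P(B) = Σ P(B|Aᵢ)×P(Aᵢ)
  1/50×42/67 = 21/1675
  1/20×14/67 = 7/670
  9/50×11/67 = 99/3350
Sum = 88/1675

P(defect) = 88/1675 ≈ 5.25%


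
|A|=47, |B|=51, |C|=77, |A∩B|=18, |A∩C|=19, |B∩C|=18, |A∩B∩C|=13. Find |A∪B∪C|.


|A∪B∪C| = 47+51+77-18-19-18+13 = 133

|A∪B∪C| = 133


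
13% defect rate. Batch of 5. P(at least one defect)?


P(all good) = (87/100)^5 = 4984209207/10000000000
P(≥1 defect) = 5015790793/10000000000

P = 5015790793/10000000000 ≈ 50.16%


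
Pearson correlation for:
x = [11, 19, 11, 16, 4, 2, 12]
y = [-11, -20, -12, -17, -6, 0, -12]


n=7, Σx=75, Σy=-78, Σxy=-1073, Σx²=1023, Σy²=1134
r = (7×(-1073) - 75×(-78))/√((7×1023 - 75²)(7×1134 - (-78)²))
= -1661/√(1536×1854) = -1661/√2847744 ≈ -1661/1687.5260 ≈ -0.9843

r ≈ -0.9843


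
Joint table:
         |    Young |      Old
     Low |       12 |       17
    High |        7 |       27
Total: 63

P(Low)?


P(Low) = (12+17)/63 = 29/63

P(Low) = 29/63 ≈ 46.03%


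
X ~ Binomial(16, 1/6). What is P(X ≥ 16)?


P(X ≥ 16) = Σ P(X=i) for i=16..16
P(X=16) = 1/2821109907456
Sum = 1/2821109907456

P(X ≥ 16) = 1/2821109907456 ≈ 0.00%
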